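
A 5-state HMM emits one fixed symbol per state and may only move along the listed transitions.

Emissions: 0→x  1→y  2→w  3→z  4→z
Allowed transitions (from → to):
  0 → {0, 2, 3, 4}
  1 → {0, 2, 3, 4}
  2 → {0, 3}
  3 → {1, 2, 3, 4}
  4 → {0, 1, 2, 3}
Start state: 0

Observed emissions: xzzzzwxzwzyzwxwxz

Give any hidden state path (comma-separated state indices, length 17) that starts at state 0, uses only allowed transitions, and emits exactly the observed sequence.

0,3,4,3,4,2,0,3,2,3,1,3,2,0,2,0,4

  0: obs=x cand={0} pick 0 [start]
  1: obs=z cand={3,4} pick 3 [0->3 ok]
  2: obs=z cand={3,4} pick 4 [3->4 ok]
  3: obs=z cand={3,4} pick 3 [4->3 ok]
  4: obs=z cand={3,4} pick 4 [3->4 ok]
  5: obs=w cand={2} pick 2 [4->2 ok]
  6: obs=x cand={0} pick 0 [2->0 ok]
  7: obs=z cand={3,4} pick 3 [0->3 ok]
  8: obs=w cand={2} pick 2 [3->2 ok]
  9: obs=z cand={3,4} pick 3 [2->3 ok]
  10: obs=y cand={1} pick 1 [3->1 ok]
  11: obs=z cand={3,4} pick 3 [1->3 ok]
  12: obs=w cand={2} pick 2 [3->2 ok]
  13: obs=x cand={0} pick 0 [2->0 ok]
  14: obs=w cand={2} pick 2 [0->2 ok]
  15: obs=x cand={0} pick 0 [2->0 ok]
  16: obs=z cand={3,4} pick 4 [0->4 ok]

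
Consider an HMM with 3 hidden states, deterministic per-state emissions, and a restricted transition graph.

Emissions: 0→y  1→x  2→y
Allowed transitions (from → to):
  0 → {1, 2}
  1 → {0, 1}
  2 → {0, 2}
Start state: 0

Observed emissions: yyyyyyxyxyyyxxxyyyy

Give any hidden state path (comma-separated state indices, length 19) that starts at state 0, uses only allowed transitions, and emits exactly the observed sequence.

0,2,2,2,2,0,1,0,1,0,2,0,1,1,1,0,2,2,0

  0: obs=y cand={0,2} pick 0 [start]
  1: obs=y cand={0,2} pick 2 [0->2 ok]
  2: obs=y cand={0,2} pick 2 [2->2 ok]
  3: obs=y cand={0,2} pick 2 [2->2 ok]
  4: obs=y cand={0,2} pick 2 [2->2 ok]
  5: obs=y cand={0,2} pick 0 [2->0 ok]
  6: obs=x cand={1} pick 1 [0->1 ok]
  7: obs=y cand={0,2} pick 0 [1->0 ok]
  8: obs=x cand={1} pick 1 [0->1 ok]
  9: obs=y cand={0,2} pick 0 [1->0 ok]
  10: obs=y cand={0,2} pick 2 [0->2 ok]
  11: obs=y cand={0,2} pick 0 [2->0 ok]
  12: obs=x cand={1} pick 1 [0->1 ok]
  13: obs=x cand={1} pick 1 [1->1 ok]
  14: obs=x cand={1} pick 1 [1->1 ok]
  15: obs=y cand={0,2} pick 0 [1->0 ok]
  16: obs=y cand={0,2} pick 2 [0->2 ok]
  17: obs=y cand={0,2} pick 2 [2->2 ok]
  18: obs=y cand={0,2} pick 0 [2->0 ok]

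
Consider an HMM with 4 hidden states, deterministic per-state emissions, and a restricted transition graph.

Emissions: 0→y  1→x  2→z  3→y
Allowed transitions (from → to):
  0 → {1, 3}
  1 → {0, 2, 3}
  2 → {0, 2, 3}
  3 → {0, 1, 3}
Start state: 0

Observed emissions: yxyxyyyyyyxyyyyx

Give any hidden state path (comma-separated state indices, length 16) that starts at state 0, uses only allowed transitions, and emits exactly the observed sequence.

0,1,0,1,3,3,3,3,3,0,1,0,3,3,0,1

  0: obs=y cand={0,3} pick 0 [start]
  1: obs=x cand={1} pick 1 [0->1 ok]
  2: obs=y cand={0,3} pick 0 [1->0 ok]
  3: obs=x cand={1} pick 1 [0->1 ok]
  4: obs=y cand={0,3} pick 3 [1->3 ok]
  5: obs=y cand={0,3} pick 3 [3->3 ok]
  6: obs=y cand={0,3} pick 3 [3->3 ok]
  7: obs=y cand={0,3} pick 3 [3->3 ok]
  8: obs=y cand={0,3} pick 3 [3->3 ok]
  9: obs=y cand={0,3} pick 0 [3->0 ok]
  10: obs=x cand={1} pick 1 [0->1 ok]
  11: obs=y cand={0,3} pick 0 [1->0 ok]
  12: obs=y cand={0,3} pick 3 [0->3 ok]
  13: obs=y cand={0,3} pick 3 [3->3 ok]
  14: obs=y cand={0,3} pick 0 [3->0 ok]
  15: obs=x cand={1} pick 1 [0->1 ok]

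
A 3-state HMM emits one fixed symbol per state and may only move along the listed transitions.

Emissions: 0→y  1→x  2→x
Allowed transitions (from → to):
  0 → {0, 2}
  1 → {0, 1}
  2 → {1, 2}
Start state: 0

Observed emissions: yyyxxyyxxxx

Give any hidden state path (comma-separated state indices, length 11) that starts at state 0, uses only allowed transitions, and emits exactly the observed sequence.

  [0] y  {0}  => 0  start
  [1] y  {0}  => 0  0->0 ok
  [2] y  {0}  => 0  0->0 ok
  [3] x  {1,2}  => 2  0->2 ok
  [4] x  {1,2}  => 1  2->1 ok
  [5] y  {0}  => 0  1->0 ok
  [6] y  {0}  => 0  0->0 ok
  [7] x  {1,2}  => 2  0->2 ok
  [8] x  {1,2}  => 2  2->2 ok
  [9] x  {1,2}  => 2  2->2 ok
  [10] x  {1,2}  => 2  2->2 ok

0,0,0,2,1,0,0,2,2,2,2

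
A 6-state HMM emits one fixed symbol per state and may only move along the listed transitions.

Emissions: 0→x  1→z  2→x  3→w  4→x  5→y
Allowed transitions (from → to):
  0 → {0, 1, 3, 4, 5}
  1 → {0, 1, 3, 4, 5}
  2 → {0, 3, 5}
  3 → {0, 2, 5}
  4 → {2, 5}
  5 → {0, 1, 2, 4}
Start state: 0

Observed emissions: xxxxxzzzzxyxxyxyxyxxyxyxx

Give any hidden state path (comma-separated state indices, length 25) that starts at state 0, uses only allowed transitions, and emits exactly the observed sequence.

  t0 'x' -> {0,2,4}, take 0 (start)
  t1 'x' -> {0,2,4}, take 4 (0->4 ok)
  t2 'x' -> {0,2,4}, take 2 (4->2 ok)
  t3 'x' -> {0,2,4}, take 0 (2->0 ok)
  t4 'x' -> {0,2,4}, take 0 (0->0 ok)
  t5 'z' -> {1}, take 1 (0->1 ok)
  t6 'z' -> {1}, take 1 (1->1 ok)
  t7 'z' -> {1}, take 1 (1->1 ok)
  t8 'z' -> {1}, take 1 (1->1 ok)
  t9 'x' -> {0,2,4}, take 4 (1->4 ok)
  t10 'y' -> {5}, take 5 (4->5 ok)
  t11 'x' -> {0,2,4}, take 0 (5->0 ok)
  t12 'x' -> {0,2,4}, take 4 (0->4 ok)
  t13 'y' -> {5}, take 5 (4->5 ok)
  t14 'x' -> {0,2,4}, take 4 (5->4 ok)
  t15 'y' -> {5}, take 5 (4->5 ok)
  t16 'x' -> {0,2,4}, take 4 (5->4 ok)
  t17 'y' -> {5}, take 5 (4->5 ok)
  t18 'x' -> {0,2,4}, take 0 (5->0 ok)
  t19 'x' -> {0,2,4}, take 0 (0->0 ok)
  t20 'y' -> {5}, take 5 (0->5 ok)
  t21 'x' -> {0,2,4}, take 4 (5->4 ok)
  t22 'y' -> {5}, take 5 (4->5 ok)
  t23 'x' -> {0,2,4}, take 2 (5->2 ok)
  t24 'x' -> {0,2,4}, take 0 (2->0 ok)

0,4,2,0,0,1,1,1,1,4,5,0,4,5,4,5,4,5,0,0,5,4,5,2,0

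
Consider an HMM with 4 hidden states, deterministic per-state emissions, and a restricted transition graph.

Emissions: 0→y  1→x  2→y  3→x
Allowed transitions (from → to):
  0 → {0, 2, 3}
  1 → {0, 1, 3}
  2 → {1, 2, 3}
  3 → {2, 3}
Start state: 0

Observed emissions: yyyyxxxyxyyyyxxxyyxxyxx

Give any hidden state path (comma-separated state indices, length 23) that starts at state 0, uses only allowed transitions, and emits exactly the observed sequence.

  t0 'y' -> {0,2}, take 0 (start)
  t1 'y' -> {0,2}, take 0 (0->0 ok)
  t2 'y' -> {0,2}, take 2 (0->2 ok)
  t3 'y' -> {0,2}, take 2 (2->2 ok)
  t4 'x' -> {1,3}, take 1 (2->1 ok)
  t5 'x' -> {1,3}, take 1 (1->1 ok)
  t6 'x' -> {1,3}, take 3 (1->3 ok)
  t7 'y' -> {0,2}, take 2 (3->2 ok)
  t8 'x' -> {1,3}, take 3 (2->3 ok)
  t9 'y' -> {0,2}, take 2 (3->2 ok)
  t10 'y' -> {0,2}, take 2 (2->2 ok)
  t11 'y' -> {0,2}, take 2 (2->2 ok)
  t12 'y' -> {0,2}, take 2 (2->2 ok)
  t13 'x' -> {1,3}, take 1 (2->1 ok)
  t14 'x' -> {1,3}, take 3 (1->3 ok)
  t15 'x' -> {1,3}, take 3 (3->3 ok)
  t16 'y' -> {0,2}, take 2 (3->2 ok)
  t17 'y' -> {0,2}, take 2 (2->2 ok)
  t18 'x' -> {1,3}, take 3 (2->3 ok)
  t19 'x' -> {1,3}, take 3 (3->3 ok)
  t20 'y' -> {0,2}, take 2 (3->2 ok)
  t21 'x' -> {1,3}, take 1 (2->1 ok)
  t22 'x' -> {1,3}, take 1 (1->1 ok)

0,0,2,2,1,1,3,2,3,2,2,2,2,1,3,3,2,2,3,3,2,1,1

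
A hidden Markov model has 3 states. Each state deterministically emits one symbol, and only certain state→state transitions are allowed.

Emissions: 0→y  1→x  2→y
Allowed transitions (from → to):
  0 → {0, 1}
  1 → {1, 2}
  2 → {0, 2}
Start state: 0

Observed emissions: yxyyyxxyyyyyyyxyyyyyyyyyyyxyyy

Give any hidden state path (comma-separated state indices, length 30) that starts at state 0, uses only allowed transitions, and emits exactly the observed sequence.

0,1,2,0,0,1,1,2,2,2,0,0,0,0,1,2,2,2,2,2,0,0,0,0,0,0,1,2,0,0

  [0] y  {0,2}  => 0  start
  [1] x  {1}  => 1  0->1 ok
  [2] y  {0,2}  => 2  1->2 ok
  [3] y  {0,2}  => 0  2->0 ok
  [4] y  {0,2}  => 0  0->0 ok
  [5] x  {1}  => 1  0->1 ok
  [6] x  {1}  => 1  1->1 ok
  [7] y  {0,2}  => 2  1->2 ok
  [8] y  {0,2}  => 2  2->2 ok
  [9] y  {0,2}  => 2  2->2 ok
  [10] y  {0,2}  => 0  2->0 ok
  [11] y  {0,2}  => 0  0->0 ok
  [12] y  {0,2}  => 0  0->0 ok
  [13] y  {0,2}  => 0  0->0 ok
  [14] x  {1}  => 1  0->1 ok
  [15] y  {0,2}  => 2  1->2 ok
  [16] y  {0,2}  => 2  2->2 ok
  [17] y  {0,2}  => 2  2->2 ok
  [18] y  {0,2}  => 2  2->2 ok
  [19] y  {0,2}  => 2  2->2 ok
  [20] y  {0,2}  => 0  2->0 ok
  [21] y  {0,2}  => 0  0->0 ok
  [22] y  {0,2}  => 0  0->0 ok
  [23] y  {0,2}  => 0  0->0 ok
  [24] y  {0,2}  => 0  0->0 ok
  [25] y  {0,2}  => 0  0->0 ok
  [26] x  {1}  => 1  0->1 ok
  [27] y  {0,2}  => 2  1->2 ok
  [28] y  {0,2}  => 0  2->0 ok
  [29] y  {0,2}  => 0  0->0 ok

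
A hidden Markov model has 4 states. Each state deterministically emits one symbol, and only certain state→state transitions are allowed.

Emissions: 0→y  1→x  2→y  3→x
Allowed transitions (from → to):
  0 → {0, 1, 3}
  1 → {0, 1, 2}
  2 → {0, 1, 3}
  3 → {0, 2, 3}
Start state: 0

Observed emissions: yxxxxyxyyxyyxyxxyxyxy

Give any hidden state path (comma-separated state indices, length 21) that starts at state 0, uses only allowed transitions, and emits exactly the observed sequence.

  pos 0: y in {0,2}, choose 0; start
  pos 1: x in {1,3}, choose 1; 0->1 ok
  pos 2: x in {1,3}, choose 1; 1->1 ok
  pos 3: x in {1,3}, choose 1; 1->1 ok
  pos 4: x in {1,3}, choose 1; 1->1 ok
  pos 5: y in {0,2}, choose 2; 1->2 ok
  pos 6: x in {1,3}, choose 1; 2->1 ok
  pos 7: y in {0,2}, choose 0; 1->0 ok
  pos 8: y in {0,2}, choose 0; 0->0 ok
  pos 9: x in {1,3}, choose 1; 0->1 ok
  pos 10: y in {0,2}, choose 2; 1->2 ok
  pos 11: y in {0,2}, choose 0; 2->0 ok
  pos 12: x in {1,3}, choose 3; 0->3 ok
  pos 13: y in {0,2}, choose 2; 3->2 ok
  pos 14: x in {1,3}, choose 1; 2->1 ok
  pos 15: x in {1,3}, choose 1; 1->1 ok
  pos 16: y in {0,2}, choose 0; 1->0 ok
  pos 17: x in {1,3}, choose 1; 0->1 ok
  pos 18: y in {0,2}, choose 0; 1->0 ok
  pos 19: x in {1,3}, choose 3; 0->3 ok
  pos 20: y in {0,2}, choose 2; 3->2 ok

0,1,1,1,1,2,1,0,0,1,2,0,3,2,1,1,0,1,0,3,2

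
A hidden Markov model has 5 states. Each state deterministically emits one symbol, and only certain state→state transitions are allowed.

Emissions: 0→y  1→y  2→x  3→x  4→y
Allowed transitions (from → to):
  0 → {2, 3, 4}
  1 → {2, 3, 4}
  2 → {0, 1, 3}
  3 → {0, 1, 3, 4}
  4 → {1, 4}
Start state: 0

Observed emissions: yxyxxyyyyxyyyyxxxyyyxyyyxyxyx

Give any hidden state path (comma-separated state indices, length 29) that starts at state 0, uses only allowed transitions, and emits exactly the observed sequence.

  0: obs=y cand={0,1,4} pick 0 [start]
  1: obs=x cand={2,3} pick 3 [0->3 ok]
  2: obs=y cand={0,1,4} pick 0 [3->0 ok]
  3: obs=x cand={2,3} pick 2 [0->2 ok]
  4: obs=x cand={2,3} pick 3 [2->3 ok]
  5: obs=y cand={0,1,4} pick 4 [3->4 ok]
  6: obs=y cand={0,1,4} pick 4 [4->4 ok]
  7: obs=y cand={0,1,4} pick 4 [4->4 ok]
  8: obs=y cand={0,1,4} pick 1 [4->1 ok]
  9: obs=x cand={2,3} pick 3 [1->3 ok]
  10: obs=y cand={0,1,4} pick 1 [3->1 ok]
  11: obs=y cand={0,1,4} pick 4 [1->4 ok]
  12: obs=y cand={0,1,4} pick 4 [4->4 ok]
  13: obs=y cand={0,1,4} pick 1 [4->1 ok]
  14: obs=x cand={2,3} pick 3 [1->3 ok]
  15: obs=x cand={2,3} pick 3 [3->3 ok]
  16: obs=x cand={2,3} pick 3 [3->3 ok]
  17: obs=y cand={0,1,4} pick 4 [3->4 ok]
  18: obs=y cand={0,1,4} pick 4 [4->4 ok]
  19: obs=y cand={0,1,4} pick 1 [4->1 ok]
  20: obs=x cand={2,3} pick 2 [1->2 ok]
  21: obs=y cand={0,1,4} pick 0 [2->0 ok]
  22: obs=y cand={0,1,4} pick 4 [0->4 ok]
  23: obs=y cand={0,1,4} pick 1 [4->1 ok]
  24: obs=x cand={2,3} pick 2 [1->2 ok]
  25: obs=y cand={0,1,4} pick 0 [2->0 ok]
  26: obs=x cand={2,3} pick 3 [0->3 ok]
  27: obs=y cand={0,1,4} pick 0 [3->0 ok]
  28: obs=x cand={2,3} pick 2 [0->2 ok]

0,3,0,2,3,4,4,4,1,3,1,4,4,1,3,3,3,4,4,1,2,0,4,1,2,0,3,0,2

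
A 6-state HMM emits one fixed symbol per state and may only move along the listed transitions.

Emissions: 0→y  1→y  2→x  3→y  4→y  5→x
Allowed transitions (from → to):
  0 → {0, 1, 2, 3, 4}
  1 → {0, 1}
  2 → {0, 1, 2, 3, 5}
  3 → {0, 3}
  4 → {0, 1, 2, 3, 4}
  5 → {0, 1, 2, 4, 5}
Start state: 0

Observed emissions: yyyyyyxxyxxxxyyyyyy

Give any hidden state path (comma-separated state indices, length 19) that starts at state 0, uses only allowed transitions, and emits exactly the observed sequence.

0,4,4,0,3,0,2,5,4,2,2,2,5,0,4,0,0,3,3

  0: obs=y cand={0,1,3,4} pick 0 [start]
  1: obs=y cand={0,1,3,4} pick 4 [0->4 ok]
  2: obs=y cand={0,1,3,4} pick 4 [4->4 ok]
  3: obs=y cand={0,1,3,4} pick 0 [4->0 ok]
  4: obs=y cand={0,1,3,4} pick 3 [0->3 ok]
  5: obs=y cand={0,1,3,4} pick 0 [3->0 ok]
  6: obs=x cand={2,5} pick 2 [0->2 ok]
  7: obs=x cand={2,5} pick 5 [2->5 ok]
  8: obs=y cand={0,1,3,4} pick 4 [5->4 ok]
  9: obs=x cand={2,5} pick 2 [4->2 ok]
  10: obs=x cand={2,5} pick 2 [2->2 ok]
  11: obs=x cand={2,5} pick 2 [2->2 ok]
  12: obs=x cand={2,5} pick 5 [2->5 ok]
  13: obs=y cand={0,1,3,4} pick 0 [5->0 ok]
  14: obs=y cand={0,1,3,4} pick 4 [0->4 ok]
  15: obs=y cand={0,1,3,4} pick 0 [4->0 ok]
  16: obs=y cand={0,1,3,4} pick 0 [0->0 ok]
  17: obs=y cand={0,1,3,4} pick 3 [0->3 ok]
  18: obs=y cand={0,1,3,4} pick 3 [3->3 ok]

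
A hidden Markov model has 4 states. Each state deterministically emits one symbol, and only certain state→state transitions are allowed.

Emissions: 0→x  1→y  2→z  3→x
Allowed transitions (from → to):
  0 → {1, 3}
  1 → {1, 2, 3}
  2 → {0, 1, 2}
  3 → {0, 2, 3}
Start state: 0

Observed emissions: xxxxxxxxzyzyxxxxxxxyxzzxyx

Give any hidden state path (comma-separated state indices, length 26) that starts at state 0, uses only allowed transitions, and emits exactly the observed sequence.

  t0 'x' -> {0,3}, take 0 (start)
  t1 'x' -> {0,3}, take 3 (0->3 ok)
  t2 'x' -> {0,3}, take 0 (3->0 ok)
  t3 'x' -> {0,3}, take 3 (0->3 ok)
  t4 'x' -> {0,3}, take 0 (3->0 ok)
  t5 'x' -> {0,3}, take 3 (0->3 ok)
  t6 'x' -> {0,3}, take 3 (3->3 ok)
  t7 'x' -> {0,3}, take 3 (3->3 ok)
  t8 'z' -> {2}, take 2 (3->2 ok)
  t9 'y' -> {1}, take 1 (2->1 ok)
  t10 'z' -> {2}, take 2 (1->2 ok)
  t11 'y' -> {1}, take 1 (2->1 ok)
  t12 'x' -> {0,3}, take 3 (1->3 ok)
  t13 'x' -> {0,3}, take 0 (3->0 ok)
  t14 'x' -> {0,3}, take 3 (0->3 ok)
  t15 'x' -> {0,3}, take 0 (3->0 ok)
  t16 'x' -> {0,3}, take 3 (0->3 ok)
  t17 'x' -> {0,3}, take 3 (3->3 ok)
  t18 'x' -> {0,3}, take 0 (3->0 ok)
  t19 'y' -> {1}, take 1 (0->1 ok)
  t20 'x' -> {0,3}, take 3 (1->3 ok)
  t21 'z' -> {2}, take 2 (3->2 ok)
  t22 'z' -> {2}, take 2 (2->2 ok)
  t23 'x' -> {0,3}, take 0 (2->0 ok)
  t24 'y' -> {1}, take 1 (0->1 ok)
  t25 'x' -> {0,3}, take 3 (1->3 ok)

0,3,0,3,0,3,3,3,2,1,2,1,3,0,3,0,3,3,0,1,3,2,2,0,1,3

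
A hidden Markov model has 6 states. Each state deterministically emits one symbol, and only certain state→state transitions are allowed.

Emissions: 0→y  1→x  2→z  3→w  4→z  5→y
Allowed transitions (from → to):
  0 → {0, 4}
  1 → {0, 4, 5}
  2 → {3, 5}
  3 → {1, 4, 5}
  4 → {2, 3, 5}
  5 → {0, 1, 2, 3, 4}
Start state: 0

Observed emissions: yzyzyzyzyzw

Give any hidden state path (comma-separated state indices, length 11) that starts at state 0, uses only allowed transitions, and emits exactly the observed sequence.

  t0 'y' -> {0,5}, take 0 (start)
  t1 'z' -> {2,4}, take 4 (0->4 ok)
  t2 'y' -> {0,5}, take 5 (4->5 ok)
  t3 'z' -> {2,4}, take 4 (5->4 ok)
  t4 'y' -> {0,5}, take 5 (4->5 ok)
  t5 'z' -> {2,4}, take 2 (5->2 ok)
  t6 'y' -> {0,5}, take 5 (2->5 ok)
  t7 'z' -> {2,4}, take 2 (5->2 ok)
  t8 'y' -> {0,5}, take 5 (2->5 ok)
  t9 'z' -> {2,4}, take 2 (5->2 ok)
  t10 'w' -> {3}, take 3 (2->3 ok)

0,4,5,4,5,2,5,2,5,2,3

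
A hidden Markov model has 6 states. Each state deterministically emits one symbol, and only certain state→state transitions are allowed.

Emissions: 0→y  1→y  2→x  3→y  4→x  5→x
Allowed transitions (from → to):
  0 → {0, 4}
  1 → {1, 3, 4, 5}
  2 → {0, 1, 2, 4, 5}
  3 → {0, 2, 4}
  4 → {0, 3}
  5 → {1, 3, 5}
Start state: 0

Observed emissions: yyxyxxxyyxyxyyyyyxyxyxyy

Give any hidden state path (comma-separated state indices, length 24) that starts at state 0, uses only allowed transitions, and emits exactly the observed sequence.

0,0,4,3,2,2,5,3,0,4,0,4,3,0,0,0,0,4,0,4,3,4,0,0

  pos 0: y in {0,1,3}, choose 0; start
  pos 1: y in {0,1,3}, choose 0; 0->0 ok
  pos 2: x in {2,4,5}, choose 4; 0->4 ok
  pos 3: y in {0,1,3}, choose 3; 4->3 ok
  pos 4: x in {2,4,5}, choose 2; 3->2 ok
  pos 5: x in {2,4,5}, choose 2; 2->2 ok
  pos 6: x in {2,4,5}, choose 5; 2->5 ok
  pos 7: y in {0,1,3}, choose 3; 5->3 ok
  pos 8: y in {0,1,3}, choose 0; 3->0 ok
  pos 9: x in {2,4,5}, choose 4; 0->4 ok
  pos 10: y in {0,1,3}, choose 0; 4->0 ok
  pos 11: x in {2,4,5}, choose 4; 0->4 ok
  pos 12: y in {0,1,3}, choose 3; 4->3 ok
  pos 13: y in {0,1,3}, choose 0; 3->0 ok
  pos 14: y in {0,1,3}, choose 0; 0->0 ok
  pos 15: y in {0,1,3}, choose 0; 0->0 ok
  pos 16: y in {0,1,3}, choose 0; 0->0 ok
  pos 17: x in {2,4,5}, choose 4; 0->4 ok
  pos 18: y in {0,1,3}, choose 0; 4->0 ok
  pos 19: x in {2,4,5}, choose 4; 0->4 ok
  pos 20: y in {0,1,3}, choose 3; 4->3 ok
  pos 21: x in {2,4,5}, choose 4; 3->4 ok
  pos 22: y in {0,1,3}, choose 0; 4->0 ok
  pos 23: y in {0,1,3}, choose 0; 0->0 ok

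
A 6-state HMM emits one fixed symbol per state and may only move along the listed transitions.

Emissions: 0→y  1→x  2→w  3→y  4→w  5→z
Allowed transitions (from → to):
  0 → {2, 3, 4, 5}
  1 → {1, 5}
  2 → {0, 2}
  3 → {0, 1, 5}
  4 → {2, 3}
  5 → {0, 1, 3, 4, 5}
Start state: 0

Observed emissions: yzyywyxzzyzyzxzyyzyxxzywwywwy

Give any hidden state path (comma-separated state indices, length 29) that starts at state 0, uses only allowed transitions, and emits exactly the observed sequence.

0,5,3,0,4,3,1,5,5,3,5,3,5,1,5,3,0,5,3,1,1,5,0,4,2,0,4,2,0

  t0 'y' -> {0,3}, take 0 (start)
  t1 'z' -> {5}, take 5 (0->5 ok)
  t2 'y' -> {0,3}, take 3 (5->3 ok)
  t3 'y' -> {0,3}, take 0 (3->0 ok)
  t4 'w' -> {2,4}, take 4 (0->4 ok)
  t5 'y' -> {0,3}, take 3 (4->3 ok)
  t6 'x' -> {1}, take 1 (3->1 ok)
  t7 'z' -> {5}, take 5 (1->5 ok)
  t8 'z' -> {5}, take 5 (5->5 ok)
  t9 'y' -> {0,3}, take 3 (5->3 ok)
  t10 'z' -> {5}, take 5 (3->5 ok)
  t11 'y' -> {0,3}, take 3 (5->3 ok)
  t12 'z' -> {5}, take 5 (3->5 ok)
  t13 'x' -> {1}, take 1 (5->1 ok)
  t14 'z' -> {5}, take 5 (1->5 ok)
  t15 'y' -> {0,3}, take 3 (5->3 ok)
  t16 'y' -> {0,3}, take 0 (3->0 ok)
  t17 'z' -> {5}, take 5 (0->5 ok)
  t18 'y' -> {0,3}, take 3 (5->3 ok)
  t19 'x' -> {1}, take 1 (3->1 ok)
  t20 'x' -> {1}, take 1 (1->1 ok)
  t21 'z' -> {5}, take 5 (1->5 ok)
  t22 'y' -> {0,3}, take 0 (5->0 ok)
  t23 'w' -> {2,4}, take 4 (0->4 ok)
  t24 'w' -> {2,4}, take 2 (4->2 ok)
  t25 'y' -> {0,3}, take 0 (2->0 ok)
  t26 'w' -> {2,4}, take 4 (0->4 ok)
  t27 'w' -> {2,4}, take 2 (4->2 ok)
  t28 'y' -> {0,3}, take 0 (2->0 ok)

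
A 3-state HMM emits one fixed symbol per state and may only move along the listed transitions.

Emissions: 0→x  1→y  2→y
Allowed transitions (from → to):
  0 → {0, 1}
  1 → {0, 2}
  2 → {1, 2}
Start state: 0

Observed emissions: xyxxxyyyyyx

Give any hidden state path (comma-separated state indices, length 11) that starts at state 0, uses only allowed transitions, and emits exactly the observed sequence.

0,1,0,0,0,1,2,2,2,1,0

  t0 'x' -> {0}, take 0 (start)
  t1 'y' -> {1,2}, take 1 (0->1 ok)
  t2 'x' -> {0}, take 0 (1->0 ok)
  t3 'x' -> {0}, take 0 (0->0 ok)
  t4 'x' -> {0}, take 0 (0->0 ok)
  t5 'y' -> {1,2}, take 1 (0->1 ok)
  t6 'y' -> {1,2}, take 2 (1->2 ok)
  t7 'y' -> {1,2}, take 2 (2->2 ok)
  t8 'y' -> {1,2}, take 2 (2->2 ok)
  t9 'y' -> {1,2}, take 1 (2->1 ok)
  t10 'x' -> {0}, take 0 (1->0 ok)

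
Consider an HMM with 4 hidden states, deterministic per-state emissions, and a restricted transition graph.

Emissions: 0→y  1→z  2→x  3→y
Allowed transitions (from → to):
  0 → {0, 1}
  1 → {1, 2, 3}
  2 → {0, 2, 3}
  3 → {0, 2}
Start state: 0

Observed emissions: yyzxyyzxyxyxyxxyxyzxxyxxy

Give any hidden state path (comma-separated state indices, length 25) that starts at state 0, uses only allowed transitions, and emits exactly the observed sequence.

  0: obs=y cand={0,3} pick 0 [start]
  1: obs=y cand={0,3} pick 0 [0->0 ok]
  2: obs=z cand={1} pick 1 [0->1 ok]
  3: obs=x cand={2} pick 2 [1->2 ok]
  4: obs=y cand={0,3} pick 3 [2->3 ok]
  5: obs=y cand={0,3} pick 0 [3->0 ok]
  6: obs=z cand={1} pick 1 [0->1 ok]
  7: obs=x cand={2} pick 2 [1->2 ok]
  8: obs=y cand={0,3} pick 3 [2->3 ok]
  9: obs=x cand={2} pick 2 [3->2 ok]
  10: obs=y cand={0,3} pick 3 [2->3 ok]
  11: obs=x cand={2} pick 2 [3->2 ok]
  12: obs=y cand={0,3} pick 3 [2->3 ok]
  13: obs=x cand={2} pick 2 [3->2 ok]
  14: obs=x cand={2} pick 2 [2->2 ok]
  15: obs=y cand={0,3} pick 3 [2->3 ok]
  16: obs=x cand={2} pick 2 [3->2 ok]
  17: obs=y cand={0,3} pick 0 [2->0 ok]
  18: obs=z cand={1} pick 1 [0->1 ok]
  19: obs=x cand={2} pick 2 [1->2 ok]
  20: obs=x cand={2} pick 2 [2->2 ok]
  21: obs=y cand={0,3} pick 3 [2->3 ok]
  22: obs=x cand={2} pick 2 [3->2 ok]
  23: obs=x cand={2} pick 2 [2->2 ok]
  24: obs=y cand={0,3} pick 0 [2->0 ok]

0,0,1,2,3,0,1,2,3,2,3,2,3,2,2,3,2,0,1,2,2,3,2,2,0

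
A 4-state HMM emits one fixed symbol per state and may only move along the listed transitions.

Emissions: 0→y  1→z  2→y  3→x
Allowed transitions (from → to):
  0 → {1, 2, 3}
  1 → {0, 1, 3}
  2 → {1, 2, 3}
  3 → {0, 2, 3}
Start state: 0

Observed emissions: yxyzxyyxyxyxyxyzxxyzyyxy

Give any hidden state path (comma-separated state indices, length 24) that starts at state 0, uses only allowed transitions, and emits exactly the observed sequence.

  t0 'y' -> {0,2}, take 0 (start)
  t1 'x' -> {3}, take 3 (0->3 ok)
  t2 'y' -> {0,2}, take 2 (3->2 ok)
  t3 'z' -> {1}, take 1 (2->1 ok)
  t4 'x' -> {3}, take 3 (1->3 ok)
  t5 'y' -> {0,2}, take 0 (3->0 ok)
  t6 'y' -> {0,2}, take 2 (0->2 ok)
  t7 'x' -> {3}, take 3 (2->3 ok)
  t8 'y' -> {0,2}, take 0 (3->0 ok)
  t9 'x' -> {3}, take 3 (0->3 ok)
  t10 'y' -> {0,2}, take 2 (3->2 ok)
  t11 'x' -> {3}, take 3 (2->3 ok)
  t12 'y' -> {0,2}, take 0 (3->0 ok)
  t13 'x' -> {3}, take 3 (0->3 ok)
  t14 'y' -> {0,2}, take 0 (3->0 ok)
  t15 'z' -> {1}, take 1 (0->1 ok)
  t16 'x' -> {3}, take 3 (1->3 ok)
  t17 'x' -> {3}, take 3 (3->3 ok)
  t18 'y' -> {0,2}, take 0 (3->0 ok)
  t19 'z' -> {1}, take 1 (0->1 ok)
  t20 'y' -> {0,2}, take 0 (1->0 ok)
  t21 'y' -> {0,2}, take 2 (0->2 ok)
  t22 'x' -> {3}, take 3 (2->3 ok)
  t23 'y' -> {0,2}, take 0 (3->0 ok)

0,3,2,1,3,0,2,3,0,3,2,3,0,3,0,1,3,3,0,1,0,2,3,0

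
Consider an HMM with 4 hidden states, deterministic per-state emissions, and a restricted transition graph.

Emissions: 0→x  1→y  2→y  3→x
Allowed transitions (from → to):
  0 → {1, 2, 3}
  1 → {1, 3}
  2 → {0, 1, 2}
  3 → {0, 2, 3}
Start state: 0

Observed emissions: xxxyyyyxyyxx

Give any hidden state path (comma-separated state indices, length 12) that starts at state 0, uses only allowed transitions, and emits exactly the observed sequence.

  0: obs=x cand={0,3} pick 0 [start]
  1: obs=x cand={0,3} pick 3 [0->3 ok]
  2: obs=x cand={0,3} pick 0 [3->0 ok]
  3: obs=y cand={1,2} pick 1 [0->1 ok]
  4: obs=y cand={1,2} pick 1 [1->1 ok]
  5: obs=y cand={1,2} pick 1 [1->1 ok]
  6: obs=y cand={1,2} pick 1 [1->1 ok]
  7: obs=x cand={0,3} pick 3 [1->3 ok]
  8: obs=y cand={1,2} pick 2 [3->2 ok]
  9: obs=y cand={1,2} pick 1 [2->1 ok]
  10: obs=x cand={0,3} pick 3 [1->3 ok]
  11: obs=x cand={0,3} pick 3 [3->3 ok]

0,3,0,1,1,1,1,3,2,1,3,3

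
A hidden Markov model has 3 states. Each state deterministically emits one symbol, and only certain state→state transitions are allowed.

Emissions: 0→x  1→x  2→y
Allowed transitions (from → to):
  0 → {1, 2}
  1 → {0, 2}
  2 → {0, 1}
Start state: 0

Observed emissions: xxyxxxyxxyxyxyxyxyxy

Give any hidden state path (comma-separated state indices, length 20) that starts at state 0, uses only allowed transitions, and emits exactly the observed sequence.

  [0] x  {0,1}  => 0  start
  [1] x  {0,1}  => 1  0->1 ok
  [2] y  {2}  => 2  1->2 ok
  [3] x  {0,1}  => 0  2->0 ok
  [4] x  {0,1}  => 1  0->1 ok
  [5] x  {0,1}  => 0  1->0 ok
  [6] y  {2}  => 2  0->2 ok
  [7] x  {0,1}  => 0  2->0 ok
  [8] x  {0,1}  => 1  0->1 ok
  [9] y  {2}  => 2  1->2 ok
  [10] x  {0,1}  => 0  2->0 ok
  [11] y  {2}  => 2  0->2 ok
  [12] x  {0,1}  => 1  2->1 ok
  [13] y  {2}  => 2  1->2 ok
  [14] x  {0,1}  => 0  2->0 ok
  [15] y  {2}  => 2  0->2 ok
  [16] x  {0,1}  => 0  2->0 ok
  [17] y  {2}  => 2  0->2 ok
  [18] x  {0,1}  => 1  2->1 ok
  [19] y  {2}  => 2  1->2 ok

0,1,2,0,1,0,2,0,1,2,0,2,1,2,0,2,0,2,1,2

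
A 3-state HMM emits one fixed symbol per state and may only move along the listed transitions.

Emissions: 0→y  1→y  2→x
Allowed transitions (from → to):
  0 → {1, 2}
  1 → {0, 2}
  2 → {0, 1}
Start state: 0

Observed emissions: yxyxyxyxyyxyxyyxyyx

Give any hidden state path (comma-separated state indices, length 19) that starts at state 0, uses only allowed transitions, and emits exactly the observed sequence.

0,2,0,2,0,2,0,2,1,0,2,0,2,0,1,2,0,1,2

  0: obs=y cand={0,1} pick 0 [start]
  1: obs=x cand={2} pick 2 [0->2 ok]
  2: obs=y cand={0,1} pick 0 [2->0 ok]
  3: obs=x cand={2} pick 2 [0->2 ok]
  4: obs=y cand={0,1} pick 0 [2->0 ok]
  5: obs=x cand={2} pick 2 [0->2 ok]
  6: obs=y cand={0,1} pick 0 [2->0 ok]
  7: obs=x cand={2} pick 2 [0->2 ok]
  8: obs=y cand={0,1} pick 1 [2->1 ok]
  9: obs=y cand={0,1} pick 0 [1->0 ok]
  10: obs=x cand={2} pick 2 [0->2 ok]
  11: obs=y cand={0,1} pick 0 [2->0 ok]
  12: obs=x cand={2} pick 2 [0->2 ok]
  13: obs=y cand={0,1} pick 0 [2->0 ok]
  14: obs=y cand={0,1} pick 1 [0->1 ok]
  15: obs=x cand={2} pick 2 [1->2 ok]
  16: obs=y cand={0,1} pick 0 [2->0 ok]
  17: obs=y cand={0,1} pick 1 [0->1 ok]
  18: obs=x cand={2} pick 2 [1->2 ok]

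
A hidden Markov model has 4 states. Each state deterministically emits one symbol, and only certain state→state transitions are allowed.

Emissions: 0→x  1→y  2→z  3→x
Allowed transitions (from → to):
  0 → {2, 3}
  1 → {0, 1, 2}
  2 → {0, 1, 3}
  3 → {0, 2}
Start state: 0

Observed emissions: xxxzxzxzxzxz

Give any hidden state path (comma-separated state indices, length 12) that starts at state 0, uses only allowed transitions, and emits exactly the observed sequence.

0,3,0,2,3,2,0,2,0,2,3,2

  t0 'x' -> {0,3}, take 0 (start)
  t1 'x' -> {0,3}, take 3 (0->3 ok)
  t2 'x' -> {0,3}, take 0 (3->0 ok)
  t3 'z' -> {2}, take 2 (0->2 ok)
  t4 'x' -> {0,3}, take 3 (2->3 ok)
  t5 'z' -> {2}, take 2 (3->2 ok)
  t6 'x' -> {0,3}, take 0 (2->0 ok)
  t7 'z' -> {2}, take 2 (0->2 ok)
  t8 'x' -> {0,3}, take 0 (2->0 ok)
  t9 'z' -> {2}, take 2 (0->2 ok)
  t10 'x' -> {0,3}, take 3 (2->3 ok)
  t11 'z' -> {2}, take 2 (3->2 ok)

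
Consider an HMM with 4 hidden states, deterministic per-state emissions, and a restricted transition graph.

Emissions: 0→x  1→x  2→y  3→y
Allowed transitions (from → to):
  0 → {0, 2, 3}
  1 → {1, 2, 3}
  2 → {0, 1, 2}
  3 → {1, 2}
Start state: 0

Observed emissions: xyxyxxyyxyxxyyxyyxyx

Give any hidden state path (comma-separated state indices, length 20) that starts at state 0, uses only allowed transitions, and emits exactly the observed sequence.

  pos 0: x in {0,1}, choose 0; start
  pos 1: y in {2,3}, choose 3; 0->3 ok
  pos 2: x in {0,1}, choose 1; 3->1 ok
  pos 3: y in {2,3}, choose 2; 1->2 ok
  pos 4: x in {0,1}, choose 0; 2->0 ok
  pos 5: x in {0,1}, choose 0; 0->0 ok
  pos 6: y in {2,3}, choose 2; 0->2 ok
  pos 7: y in {2,3}, choose 2; 2->2 ok
  pos 8: x in {0,1}, choose 1; 2->1 ok
  pos 9: y in {2,3}, choose 3; 1->3 ok
  pos 10: x in {0,1}, choose 1; 3->1 ok
  pos 11: x in {0,1}, choose 1; 1->1 ok
  pos 12: y in {2,3}, choose 3; 1->3 ok
  pos 13: y in {2,3}, choose 2; 3->2 ok
  pos 14: x in {0,1}, choose 0; 2->0 ok
  pos 15: y in {2,3}, choose 3; 0->3 ok
  pos 16: y in {2,3}, choose 2; 3->2 ok
  pos 17: x in {0,1}, choose 0; 2->0 ok
  pos 18: y in {2,3}, choose 2; 0->2 ok
  pos 19: x in {0,1}, choose 0; 2->0 ok

0,3,1,2,0,0,2,2,1,3,1,1,3,2,0,3,2,0,2,0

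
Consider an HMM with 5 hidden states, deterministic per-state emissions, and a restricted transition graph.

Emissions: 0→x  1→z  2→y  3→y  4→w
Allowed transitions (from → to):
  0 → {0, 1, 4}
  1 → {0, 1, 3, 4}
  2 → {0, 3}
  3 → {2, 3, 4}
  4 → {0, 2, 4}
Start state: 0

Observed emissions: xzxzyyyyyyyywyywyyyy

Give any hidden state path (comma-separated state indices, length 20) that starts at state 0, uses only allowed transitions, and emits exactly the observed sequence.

0,1,0,1,3,2,3,3,3,3,3,3,4,2,3,4,2,3,2,3

  t0 'x' -> {0}, take 0 (start)
  t1 'z' -> {1}, take 1 (0->1 ok)
  t2 'x' -> {0}, take 0 (1->0 ok)
  t3 'z' -> {1}, take 1 (0->1 ok)
  t4 'y' -> {2,3}, take 3 (1->3 ok)
  t5 'y' -> {2,3}, take 2 (3->2 ok)
  t6 'y' -> {2,3}, take 3 (2->3 ok)
  t7 'y' -> {2,3}, take 3 (3->3 ok)
  t8 'y' -> {2,3}, take 3 (3->3 ok)
  t9 'y' -> {2,3}, take 3 (3->3 ok)
  t10 'y' -> {2,3}, take 3 (3->3 ok)
  t11 'y' -> {2,3}, take 3 (3->3 ok)
  t12 'w' -> {4}, take 4 (3->4 ok)
  t13 'y' -> {2,3}, take 2 (4->2 ok)
  t14 'y' -> {2,3}, take 3 (2->3 ok)
  t15 'w' -> {4}, take 4 (3->4 ok)
  t16 'y' -> {2,3}, take 2 (4->2 ok)
  t17 'y' -> {2,3}, take 3 (2->3 ok)
  t18 'y' -> {2,3}, take 2 (3->2 ok)
  t19 'y' -> {2,3}, take 3 (2->3 ok)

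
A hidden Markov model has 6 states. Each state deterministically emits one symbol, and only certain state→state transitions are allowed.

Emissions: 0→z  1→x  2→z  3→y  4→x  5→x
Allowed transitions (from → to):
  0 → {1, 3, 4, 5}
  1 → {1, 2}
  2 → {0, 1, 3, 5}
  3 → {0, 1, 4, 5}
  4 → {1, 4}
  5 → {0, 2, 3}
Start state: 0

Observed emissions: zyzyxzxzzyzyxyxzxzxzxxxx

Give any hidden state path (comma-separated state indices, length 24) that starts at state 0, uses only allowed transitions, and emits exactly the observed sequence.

0,3,0,3,1,2,1,2,0,3,0,3,5,3,5,2,5,0,5,0,4,4,4,4

  [0] z  {0,2}  => 0  start
  [1] y  {3}  => 3  0->3 ok
  [2] z  {0,2}  => 0  3->0 ok
  [3] y  {3}  => 3  0->3 ok
  [4] x  {1,4,5}  => 1  3->1 ok
  [5] z  {0,2}  => 2  1->2 ok
  [6] x  {1,4,5}  => 1  2->1 ok
  [7] z  {0,2}  => 2  1->2 ok
  [8] z  {0,2}  => 0  2->0 ok
  [9] y  {3}  => 3  0->3 ok
  [10] z  {0,2}  => 0  3->0 ok
  [11] y  {3}  => 3  0->3 ok
  [12] x  {1,4,5}  => 5  3->5 ok
  [13] y  {3}  => 3  5->3 ok
  [14] x  {1,4,5}  => 5  3->5 ok
  [15] z  {0,2}  => 2  5->2 ok
  [16] x  {1,4,5}  => 5  2->5 ok
  [17] z  {0,2}  => 0  5->0 ok
  [18] x  {1,4,5}  => 5  0->5 ok
  [19] z  {0,2}  => 0  5->0 ok
  [20] x  {1,4,5}  => 4  0->4 ok
  [21] x  {1,4,5}  => 4  4->4 ok
  [22] x  {1,4,5}  => 4  4->4 ok
  [23] x  {1,4,5}  => 4  4->4 ok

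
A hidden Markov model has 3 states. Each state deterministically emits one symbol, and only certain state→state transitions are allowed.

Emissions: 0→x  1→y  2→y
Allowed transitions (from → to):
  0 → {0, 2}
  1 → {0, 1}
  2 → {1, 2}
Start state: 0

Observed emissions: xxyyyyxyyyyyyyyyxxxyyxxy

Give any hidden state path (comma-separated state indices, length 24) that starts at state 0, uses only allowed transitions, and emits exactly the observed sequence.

  pos 0: x in {0}, choose 0; start
  pos 1: x in {0}, choose 0; 0->0 ok
  pos 2: y in {1,2}, choose 2; 0->2 ok
  pos 3: y in {1,2}, choose 1; 2->1 ok
  pos 4: y in {1,2}, choose 1; 1->1 ok
  pos 5: y in {1,2}, choose 1; 1->1 ok
  pos 6: x in {0}, choose 0; 1->0 ok
  pos 7: y in {1,2}, choose 2; 0->2 ok
  pos 8: y in {1,2}, choose 2; 2->2 ok
  pos 9: y in {1,2}, choose 2; 2->2 ok
  pos 10: y in {1,2}, choose 2; 2->2 ok
  pos 11: y in {1,2}, choose 2; 2->2 ok
  pos 12: y in {1,2}, choose 2; 2->2 ok
  pos 13: y in {1,2}, choose 2; 2->2 ok
  pos 14: y in {1,2}, choose 2; 2->2 ok
  pos 15: y in {1,2}, choose 1; 2->1 ok
  pos 16: x in {0}, choose 0; 1->0 ok
  pos 17: x in {0}, choose 0; 0->0 ok
  pos 18: x in {0}, choose 0; 0->0 ok
  pos 19: y in {1,2}, choose 2; 0->2 ok
  pos 20: y in {1,2}, choose 1; 2->1 ok
  pos 21: x in {0}, choose 0; 1->0 ok
  pos 22: x in {0}, choose 0; 0->0 ok
  pos 23: y in {1,2}, choose 2; 0->2 ok

0,0,2,1,1,1,0,2,2,2,2,2,2,2,2,1,0,0,0,2,1,0,0,2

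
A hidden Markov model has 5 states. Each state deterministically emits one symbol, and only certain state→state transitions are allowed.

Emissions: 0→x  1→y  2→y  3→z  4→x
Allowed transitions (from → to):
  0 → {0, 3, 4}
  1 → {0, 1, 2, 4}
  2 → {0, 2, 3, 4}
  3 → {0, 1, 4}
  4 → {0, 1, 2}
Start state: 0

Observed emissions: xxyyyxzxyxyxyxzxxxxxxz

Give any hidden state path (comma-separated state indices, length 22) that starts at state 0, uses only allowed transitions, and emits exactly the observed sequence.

  t0 'x' -> {0,4}, take 0 (start)
  t1 'x' -> {0,4}, take 4 (0->4 ok)
  t2 'y' -> {1,2}, take 1 (4->1 ok)
  t3 'y' -> {1,2}, take 1 (1->1 ok)
  t4 'y' -> {1,2}, take 1 (1->1 ok)
  t5 'x' -> {0,4}, take 0 (1->0 ok)
  t6 'z' -> {3}, take 3 (0->3 ok)
  t7 'x' -> {0,4}, take 4 (3->4 ok)
  t8 'y' -> {1,2}, take 1 (4->1 ok)
  t9 'x' -> {0,4}, take 4 (1->4 ok)
  t10 'y' -> {1,2}, take 2 (4->2 ok)
  t11 'x' -> {0,4}, take 4 (2->4 ok)
  t12 'y' -> {1,2}, take 2 (4->2 ok)
  t13 'x' -> {0,4}, take 0 (2->0 ok)
  t14 'z' -> {3}, take 3 (0->3 ok)
  t15 'x' -> {0,4}, take 0 (3->0 ok)
  t16 'x' -> {0,4}, take 0 (0->0 ok)
  t17 'x' -> {0,4}, take 0 (0->0 ok)
  t18 'x' -> {0,4}, take 0 (0->0 ok)
  t19 'x' -> {0,4}, take 0 (0->0 ok)
  t20 'x' -> {0,4}, take 0 (0->0 ok)
  t21 'z' -> {3}, take 3 (0->3 ok)

0,4,1,1,1,0,3,4,1,4,2,4,2,0,3,0,0,0,0,0,0,3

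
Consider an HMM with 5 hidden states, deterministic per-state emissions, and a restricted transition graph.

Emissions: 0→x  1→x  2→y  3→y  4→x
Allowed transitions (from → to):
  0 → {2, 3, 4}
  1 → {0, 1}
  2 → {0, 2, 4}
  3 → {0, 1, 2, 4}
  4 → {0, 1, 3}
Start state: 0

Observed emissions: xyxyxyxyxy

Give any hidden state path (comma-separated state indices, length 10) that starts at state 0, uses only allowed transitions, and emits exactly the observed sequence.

0,2,0,2,4,3,0,2,0,2

  0: obs=x cand={0,1,4} pick 0 [start]
  1: obs=y cand={2,3} pick 2 [0->2 ok]
  2: obs=x cand={0,1,4} pick 0 [2->0 ok]
  3: obs=y cand={2,3} pick 2 [0->2 ok]
  4: obs=x cand={0,1,4} pick 4 [2->4 ok]
  5: obs=y cand={2,3} pick 3 [4->3 ok]
  6: obs=x cand={0,1,4} pick 0 [3->0 ok]
  7: obs=y cand={2,3} pick 2 [0->2 ok]
  8: obs=x cand={0,1,4} pick 0 [2->0 ok]
  9: obs=y cand={2,3} pick 2 [0->2 ok]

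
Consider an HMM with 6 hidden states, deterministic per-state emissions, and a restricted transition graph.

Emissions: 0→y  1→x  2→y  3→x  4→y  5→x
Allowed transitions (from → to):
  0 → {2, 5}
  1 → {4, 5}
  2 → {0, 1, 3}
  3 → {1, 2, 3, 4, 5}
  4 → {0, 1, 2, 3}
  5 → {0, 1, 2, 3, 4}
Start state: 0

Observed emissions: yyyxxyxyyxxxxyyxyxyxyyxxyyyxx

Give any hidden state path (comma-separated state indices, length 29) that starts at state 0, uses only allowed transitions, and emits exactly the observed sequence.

  pos 0: y in {0,2,4}, choose 0; start
  pos 1: y in {0,2,4}, choose 2; 0->2 ok
  pos 2: y in {0,2,4}, choose 0; 2->0 ok
  pos 3: x in {1,3,5}, choose 5; 0->5 ok
  pos 4: x in {1,3,5}, choose 3; 5->3 ok
  pos 5: y in {0,2,4}, choose 2; 3->2 ok
  pos 6: x in {1,3,5}, choose 1; 2->1 ok
  pos 7: y in {0,2,4}, choose 4; 1->4 ok
  pos 8: y in {0,2,4}, choose 0; 4->0 ok
  pos 9: x in {1,3,5}, choose 5; 0->5 ok
  pos 10: x in {1,3,5}, choose 1; 5->1 ok
  pos 11: x in {1,3,5}, choose 5; 1->5 ok
  pos 12: x in {1,3,5}, choose 1; 5->1 ok
  pos 13: y in {0,2,4}, choose 4; 1->4 ok
  pos 14: y in {0,2,4}, choose 2; 4->2 ok
  pos 15: x in {1,3,5}, choose 3; 2->3 ok
  pos 16: y in {0,2,4}, choose 4; 3->4 ok
  pos 17: x in {1,3,5}, choose 1; 4->1 ok
  pos 18: y in {0,2,4}, choose 4; 1->4 ok
  pos 19: x in {1,3,5}, choose 3; 4->3 ok
  pos 20: y in {0,2,4}, choose 4; 3->4 ok
  pos 21: y in {0,2,4}, choose 0; 4->0 ok
  pos 22: x in {1,3,5}, choose 5; 0->5 ok
  pos 23: x in {1,3,5}, choose 3; 5->3 ok
  pos 24: y in {0,2,4}, choose 4; 3->4 ok
  pos 25: y in {0,2,4}, choose 0; 4->0 ok
  pos 26: y in {0,2,4}, choose 2; 0->2 ok
  pos 27: x in {1,3,5}, choose 1; 2->1 ok
  pos 28: x in {1,3,5}, choose 5; 1->5 ok

0,2,0,5,3,2,1,4,0,5,1,5,1,4,2,3,4,1,4,3,4,0,5,3,4,0,2,1,5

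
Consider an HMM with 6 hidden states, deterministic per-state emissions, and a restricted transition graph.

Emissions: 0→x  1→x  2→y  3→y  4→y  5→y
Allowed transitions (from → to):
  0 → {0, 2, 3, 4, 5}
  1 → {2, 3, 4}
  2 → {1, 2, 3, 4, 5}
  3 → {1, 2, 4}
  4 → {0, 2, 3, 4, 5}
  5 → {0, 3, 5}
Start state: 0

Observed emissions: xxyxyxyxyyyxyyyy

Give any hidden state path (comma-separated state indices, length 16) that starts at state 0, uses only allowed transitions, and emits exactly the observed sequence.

0,0,5,0,2,1,4,0,3,4,3,1,4,4,2,5

  [0] x  {0,1}  => 0  start
  [1] x  {0,1}  => 0  0->0 ok
  [2] y  {2,3,4,5}  => 5  0->5 ok
  [3] x  {0,1}  => 0  5->0 ok
  [4] y  {2,3,4,5}  => 2  0->2 ok
  [5] x  {0,1}  => 1  2->1 ok
  [6] y  {2,3,4,5}  => 4  1->4 ok
  [7] x  {0,1}  => 0  4->0 ok
  [8] y  {2,3,4,5}  => 3  0->3 ok
  [9] y  {2,3,4,5}  => 4  3->4 ok
  [10] y  {2,3,4,5}  => 3  4->3 ok
  [11] x  {0,1}  => 1  3->1 ok
  [12] y  {2,3,4,5}  => 4  1->4 ok
  [13] y  {2,3,4,5}  => 4  4->4 ok
  [14] y  {2,3,4,5}  => 2  4->2 ok
  [15] y  {2,3,4,5}  => 5  2->5 ok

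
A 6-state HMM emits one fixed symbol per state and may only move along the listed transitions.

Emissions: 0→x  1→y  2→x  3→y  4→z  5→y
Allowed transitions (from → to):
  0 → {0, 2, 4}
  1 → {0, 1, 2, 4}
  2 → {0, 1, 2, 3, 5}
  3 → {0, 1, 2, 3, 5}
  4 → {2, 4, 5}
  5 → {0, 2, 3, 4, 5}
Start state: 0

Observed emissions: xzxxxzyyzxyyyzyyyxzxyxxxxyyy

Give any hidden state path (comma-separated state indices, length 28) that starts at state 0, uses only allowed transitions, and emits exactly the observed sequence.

0,4,2,0,0,4,5,5,4,2,5,3,1,4,5,3,3,0,4,2,5,0,0,2,2,5,3,3

  t0 'x' -> {0,2}, take 0 (start)
  t1 'z' -> {4}, take 4 (0->4 ok)
  t2 'x' -> {0,2}, take 2 (4->2 ok)
  t3 'x' -> {0,2}, take 0 (2->0 ok)
  t4 'x' -> {0,2}, take 0 (0->0 ok)
  t5 'z' -> {4}, take 4 (0->4 ok)
  t6 'y' -> {1,3,5}, take 5 (4->5 ok)
  t7 'y' -> {1,3,5}, take 5 (5->5 ok)
  t8 'z' -> {4}, take 4 (5->4 ok)
  t9 'x' -> {0,2}, take 2 (4->2 ok)
  t10 'y' -> {1,3,5}, take 5 (2->5 ok)
  t11 'y' -> {1,3,5}, take 3 (5->3 ok)
  t12 'y' -> {1,3,5}, take 1 (3->1 ok)
  t13 'z' -> {4}, take 4 (1->4 ok)
  t14 'y' -> {1,3,5}, take 5 (4->5 ok)
  t15 'y' -> {1,3,5}, take 3 (5->3 ok)
  t16 'y' -> {1,3,5}, take 3 (3->3 ok)
  t17 'x' -> {0,2}, take 0 (3->0 ok)
  t18 'z' -> {4}, take 4 (0->4 ok)
  t19 'x' -> {0,2}, take 2 (4->2 ok)
  t20 'y' -> {1,3,5}, take 5 (2->5 ok)
  t21 'x' -> {0,2}, take 0 (5->0 ok)
  t22 'x' -> {0,2}, take 0 (0->0 ok)
  t23 'x' -> {0,2}, take 2 (0->2 ok)
  t24 'x' -> {0,2}, take 2 (2->2 ok)
  t25 'y' -> {1,3,5}, take 5 (2->5 ok)
  t26 'y' -> {1,3,5}, take 3 (5->3 ok)
  t27 'y' -> {1,3,5}, take 3 (3->3 ok)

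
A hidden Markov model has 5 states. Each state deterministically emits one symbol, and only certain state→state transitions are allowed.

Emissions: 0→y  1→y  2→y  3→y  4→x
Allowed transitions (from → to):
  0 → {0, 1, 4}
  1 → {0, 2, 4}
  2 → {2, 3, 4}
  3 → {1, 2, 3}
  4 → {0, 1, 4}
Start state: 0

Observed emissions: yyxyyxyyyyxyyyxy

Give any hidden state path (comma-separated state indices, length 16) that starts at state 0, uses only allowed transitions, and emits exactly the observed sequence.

0,0,4,1,2,4,0,1,2,2,4,0,0,1,4,0

  0: obs=y cand={0,1,2,3} pick 0 [start]
  1: obs=y cand={0,1,2,3} pick 0 [0->0 ok]
  2: obs=x cand={4} pick 4 [0->4 ok]
  3: obs=y cand={0,1,2,3} pick 1 [4->1 ok]
  4: obs=y cand={0,1,2,3} pick 2 [1->2 ok]
  5: obs=x cand={4} pick 4 [2->4 ok]
  6: obs=y cand={0,1,2,3} pick 0 [4->0 ok]
  7: obs=y cand={0,1,2,3} pick 1 [0->1 ok]
  8: obs=y cand={0,1,2,3} pick 2 [1->2 ok]
  9: obs=y cand={0,1,2,3} pick 2 [2->2 ok]
  10: obs=x cand={4} pick 4 [2->4 ok]
  11: obs=y cand={0,1,2,3} pick 0 [4->0 ok]
  12: obs=y cand={0,1,2,3} pick 0 [0->0 ok]
  13: obs=y cand={0,1,2,3} pick 1 [0->1 ok]
  14: obs=x cand={4} pick 4 [1->4 ok]
  15: obs=y cand={0,1,2,3} pick 0 [4->0 ok]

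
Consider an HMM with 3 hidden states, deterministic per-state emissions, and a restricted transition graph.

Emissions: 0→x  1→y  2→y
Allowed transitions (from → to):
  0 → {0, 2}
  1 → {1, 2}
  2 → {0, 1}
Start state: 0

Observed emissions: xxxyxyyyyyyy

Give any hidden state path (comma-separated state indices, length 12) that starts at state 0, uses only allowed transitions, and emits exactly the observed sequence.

0,0,0,2,0,2,1,1,2,1,1,2

  [0] x  {0}  => 0  start
  [1] x  {0}  => 0  0->0 ok
  [2] x  {0}  => 0  0->0 ok
  [3] y  {1,2}  => 2  0->2 ok
  [4] x  {0}  => 0  2->0 ok
  [5] y  {1,2}  => 2  0->2 ok
  [6] y  {1,2}  => 1  2->1 ok
  [7] y  {1,2}  => 1  1->1 ok
  [8] y  {1,2}  => 2  1->2 ok
  [9] y  {1,2}  => 1  2->1 ok
  [10] y  {1,2}  => 1  1->1 ok
  [11] y  {1,2}  => 2  1->2 ok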